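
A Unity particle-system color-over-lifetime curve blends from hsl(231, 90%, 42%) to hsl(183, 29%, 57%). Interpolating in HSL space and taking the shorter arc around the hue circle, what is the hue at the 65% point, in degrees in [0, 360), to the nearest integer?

Hue arc: Δh = 183 − 231 = -48° (|Δh| ≤ 180, already the shorter path).
H = 231 + 0.65 × (-48) = 199.8 → 200°

200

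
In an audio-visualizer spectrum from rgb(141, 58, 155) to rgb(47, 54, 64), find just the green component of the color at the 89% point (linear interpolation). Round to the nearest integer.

54

G = 58 + 0.89 × (54 − 58) = 54.44 → 54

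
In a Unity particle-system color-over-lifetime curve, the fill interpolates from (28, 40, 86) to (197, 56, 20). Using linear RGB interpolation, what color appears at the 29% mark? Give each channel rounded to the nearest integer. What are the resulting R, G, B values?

(77, 45, 67)

29% corresponds to t = 0.29.
R = 28 + 0.29 × (197 − 28) = 28 + 0.29 × 169 = 77.01 → 77
G = 40 + 0.29 × (56 − 40) = 40 + 0.29 × 16 = 44.64 → 45
B = 86 + 0.29 × (20 − 86) = 86 + 0.29 × -66 = 66.86 → 67
So the blended color is (77, 45, 67), about #4d2d43.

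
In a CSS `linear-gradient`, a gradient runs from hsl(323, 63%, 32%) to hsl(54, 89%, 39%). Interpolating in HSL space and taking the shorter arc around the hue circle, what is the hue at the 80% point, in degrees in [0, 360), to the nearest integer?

36

Hue: 54 − 323 = -269°, but |-269| > 180 so the shorter arc goes the other way: Δh = -269 + 360 = 91°.
H = 323 + 0.8 × (91) = 395.8 → 396 → 396 mod 360 = 36°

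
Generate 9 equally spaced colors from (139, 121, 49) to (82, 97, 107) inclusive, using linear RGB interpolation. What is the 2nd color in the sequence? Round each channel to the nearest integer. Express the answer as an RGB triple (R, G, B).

(132, 118, 56)

With 9 swatches and endpoints inclusive, swatch 2 sits at t = (2 − 1)/(9 − 1) = 1/8 ≈ 0.125.
R = 139 + 0.125 × (82 − 139) = 131.875 → 132
G = 121 + 0.125 × (97 − 121) = 118 → 118
B = 49 + 0.125 × (107 − 49) = 56.25 → 56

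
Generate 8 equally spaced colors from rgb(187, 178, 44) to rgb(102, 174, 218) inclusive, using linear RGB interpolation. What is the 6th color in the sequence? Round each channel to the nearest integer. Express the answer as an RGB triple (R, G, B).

(126, 175, 168)

With 8 swatches and endpoints inclusive, swatch 6 sits at t = (6 − 1)/(8 − 1) = 5/7 ≈ 0.7143.
R = 187 + 0.7143 × (102 − 187) = 126.284 → 126
G = 178 + 0.7143 × (174 − 178) = 175.143 → 175
B = 44 + 0.7143 × (218 − 44) = 168.288 → 168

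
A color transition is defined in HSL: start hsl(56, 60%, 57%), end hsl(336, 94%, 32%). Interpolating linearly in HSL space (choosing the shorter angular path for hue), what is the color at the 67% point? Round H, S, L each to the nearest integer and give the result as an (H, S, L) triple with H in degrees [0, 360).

Hue: 336 − 56 = 280°, but |280| > 180 so the shorter arc goes the other way: Δh = 280 − 360 = -80°.
H = 56 + 0.67 × (-80) = 2.4 → 2°
S = 60 + 0.67 × (94 − 60) = 82.78 → 83%
L = 57 + 0.67 × (32 − 57) = 40.25 → 40%

(2, 83, 40)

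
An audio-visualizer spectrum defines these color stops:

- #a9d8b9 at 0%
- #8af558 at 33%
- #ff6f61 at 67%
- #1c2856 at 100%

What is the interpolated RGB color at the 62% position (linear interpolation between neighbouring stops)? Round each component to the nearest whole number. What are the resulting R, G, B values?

62% lies between the 33% and 67% stops, so the local fraction is t = (62 − 33)/(67 − 33) = 29/34 ≈ 0.8529.
#8af558 → (138, 245, 88); #ff6f61 → (255, 111, 97).
R = 138 + 0.8529 × (255 − 138) = 237.789 → 238
G = 245 + 0.8529 × (111 − 245) = 130.711 → 131
B = 88 + 0.8529 × (97 − 88) = 95.676 → 96

(238, 131, 96)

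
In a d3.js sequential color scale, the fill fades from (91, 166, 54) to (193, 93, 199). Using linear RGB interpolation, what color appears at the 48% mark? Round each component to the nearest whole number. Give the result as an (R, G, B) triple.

(140, 131, 124)

48% corresponds to t = 0.48.
R = 91 + 0.48 × (193 − 91) = 91 + 0.48 × 102 = 139.96 → 140
G = 166 + 0.48 × (93 − 166) = 166 + 0.48 × -73 = 130.96 → 131
B = 54 + 0.48 × (199 − 54) = 54 + 0.48 × 145 = 123.6 → 124
So the blended color is (140, 131, 124), about #8c837c.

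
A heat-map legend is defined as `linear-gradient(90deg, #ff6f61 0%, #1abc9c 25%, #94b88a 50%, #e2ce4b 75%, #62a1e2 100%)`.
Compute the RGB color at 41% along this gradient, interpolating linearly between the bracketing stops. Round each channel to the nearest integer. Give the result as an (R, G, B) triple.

(104, 185, 144)

41% lies between the 25% and 50% stops, so the local fraction is t = (41 − 25)/(50 − 25) = 16/25 ≈ 0.64.
#1abc9c → (26, 188, 156); #94b88a → (148, 184, 138).
R = 26 + 0.64 × (148 − 26) = 104.08 → 104
G = 188 + 0.64 × (184 − 188) = 185.44 → 185
B = 156 + 0.64 × (138 − 156) = 144.48 → 144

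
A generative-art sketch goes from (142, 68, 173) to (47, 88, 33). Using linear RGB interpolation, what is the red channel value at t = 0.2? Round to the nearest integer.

123

R = 142 + 0.2 × (47 − 142) = 123 → 123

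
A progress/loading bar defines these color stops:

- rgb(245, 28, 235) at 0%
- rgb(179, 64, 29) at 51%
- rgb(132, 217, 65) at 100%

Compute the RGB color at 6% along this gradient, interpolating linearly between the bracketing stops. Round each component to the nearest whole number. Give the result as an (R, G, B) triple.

(237, 32, 211)

6% lies between the 0% and 51% stops, so the local fraction is t = (6 − 0)/(51 − 0) = 6/51 ≈ 0.1176.
R = 245 + 0.1176 × (179 − 245) = 237.238 → 237
G = 28 + 0.1176 × (64 − 28) = 32.234 → 32
B = 235 + 0.1176 × (29 − 235) = 210.774 → 211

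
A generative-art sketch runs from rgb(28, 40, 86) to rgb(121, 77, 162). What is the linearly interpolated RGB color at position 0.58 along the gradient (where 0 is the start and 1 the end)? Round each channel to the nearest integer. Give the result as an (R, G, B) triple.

R = 28 + 0.58 × (121 − 28) = 28 + 0.58 × 93 = 81.94 → 82
G = 40 + 0.58 × (77 − 40) = 40 + 0.58 × 37 = 61.46 → 61
B = 86 + 0.58 × (162 − 86) = 86 + 0.58 × 76 = 130.08 → 130
So the blended color is (82, 61, 130), about #523d82.

(82, 61, 130)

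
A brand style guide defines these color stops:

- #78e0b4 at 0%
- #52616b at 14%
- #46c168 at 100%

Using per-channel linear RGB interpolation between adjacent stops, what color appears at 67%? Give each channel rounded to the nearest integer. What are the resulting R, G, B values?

(75, 156, 105)

67% lies between the 14% and 100% stops, so the local fraction is t = (67 − 14)/(100 − 14) = 53/86 ≈ 0.6163.
#52616b → (82, 97, 107); #46c168 → (70, 193, 104).
R = 82 + 0.6163 × (70 − 82) = 74.604 → 75
G = 97 + 0.6163 × (193 − 97) = 156.165 → 156
B = 107 + 0.6163 × (104 − 107) = 105.151 → 105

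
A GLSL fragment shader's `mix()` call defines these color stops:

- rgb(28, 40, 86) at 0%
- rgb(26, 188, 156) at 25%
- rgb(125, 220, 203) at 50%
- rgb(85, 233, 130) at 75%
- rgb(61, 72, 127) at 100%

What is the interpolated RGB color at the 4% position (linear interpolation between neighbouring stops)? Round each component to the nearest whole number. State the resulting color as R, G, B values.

(28, 64, 97)

4% lies between the 0% and 25% stops, so the local fraction is t = (4 − 0)/(25 − 0) = 4/25 ≈ 0.16.
R = 28 + 0.16 × (26 − 28) = 27.68 → 28
G = 40 + 0.16 × (188 − 40) = 63.68 → 64
B = 86 + 0.16 × (156 − 86) = 97.2 → 97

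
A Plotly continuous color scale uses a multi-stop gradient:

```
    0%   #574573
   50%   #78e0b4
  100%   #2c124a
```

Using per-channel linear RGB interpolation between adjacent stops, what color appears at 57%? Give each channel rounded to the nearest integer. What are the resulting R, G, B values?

57% lies between the 50% and 100% stops, so the local fraction is t = (57 − 50)/(100 − 50) = 7/50 ≈ 0.14.
#78e0b4 → (120, 224, 180); #2c124a → (44, 18, 74).
R = 120 + 0.14 × (44 − 120) = 109.36 → 109
G = 224 + 0.14 × (18 − 224) = 195.16 → 195
B = 180 + 0.14 × (74 − 180) = 165.16 → 165

(109, 195, 165)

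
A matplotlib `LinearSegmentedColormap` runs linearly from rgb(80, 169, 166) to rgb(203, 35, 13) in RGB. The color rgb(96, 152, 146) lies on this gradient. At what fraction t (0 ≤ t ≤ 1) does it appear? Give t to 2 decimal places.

0.13

Invert the lerp on the B channel (largest span, 153): t = (146 − 166) / (13 − 166) = -20/-153 = 0.13072.
Check on R: (96 − 80)/(203 − 80) = 0.1301 ✓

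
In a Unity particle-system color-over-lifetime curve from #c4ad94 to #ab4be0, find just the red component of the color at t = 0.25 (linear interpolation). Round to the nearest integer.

190

R₁ = 196 (from #c4ad94), R₂ = 171 (from #ab4be0).
R = 196 + 0.25 × (171 − 196) = 189.75 → 190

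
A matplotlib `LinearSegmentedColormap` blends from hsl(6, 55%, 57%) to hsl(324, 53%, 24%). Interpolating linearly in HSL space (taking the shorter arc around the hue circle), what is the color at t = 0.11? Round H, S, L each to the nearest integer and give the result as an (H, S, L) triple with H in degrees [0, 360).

Hue: 324 − 6 = 318°, but |318| > 180 so the shorter arc goes the other way: Δh = 318 − 360 = -42°.
H = 6 + 0.11 × (-42) = 1.38 → 1°
S = 55 + 0.11 × (53 − 55) = 54.78 → 55%
L = 57 + 0.11 × (24 − 57) = 53.37 → 53%

(1, 55, 53)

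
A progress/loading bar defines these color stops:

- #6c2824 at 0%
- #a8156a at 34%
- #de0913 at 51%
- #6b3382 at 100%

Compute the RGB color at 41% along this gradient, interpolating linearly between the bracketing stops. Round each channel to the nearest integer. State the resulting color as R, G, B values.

(190, 16, 70)

41% lies between the 34% and 51% stops, so the local fraction is t = (41 − 34)/(51 − 34) = 7/17 ≈ 0.4118.
#a8156a → (168, 21, 106); #de0913 → (222, 9, 19).
R = 168 + 0.4118 × (222 − 168) = 190.237 → 190
G = 21 + 0.4118 × (9 − 21) = 16.058 → 16
B = 106 + 0.4118 × (19 − 106) = 70.173 → 70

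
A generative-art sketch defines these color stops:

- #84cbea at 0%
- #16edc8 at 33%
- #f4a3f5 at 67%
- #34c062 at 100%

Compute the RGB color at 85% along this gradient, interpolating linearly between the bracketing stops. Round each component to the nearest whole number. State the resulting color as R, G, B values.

85% lies between the 67% and 100% stops, so the local fraction is t = (85 − 67)/(100 − 67) = 18/33 ≈ 0.5455.
#f4a3f5 → (244, 163, 245); #34c062 → (52, 192, 98).
R = 244 + 0.5455 × (52 − 244) = 139.264 → 139
G = 163 + 0.5455 × (192 − 163) = 178.82 → 179
B = 245 + 0.5455 × (98 − 245) = 164.811 → 165

(139, 179, 165)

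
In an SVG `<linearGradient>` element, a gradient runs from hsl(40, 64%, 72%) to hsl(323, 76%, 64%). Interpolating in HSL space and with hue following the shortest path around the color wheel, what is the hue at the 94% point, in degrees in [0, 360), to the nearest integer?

328

Hue: 323 − 40 = 283°, but |283| > 180 so the shorter arc goes the other way: Δh = 283 − 360 = -77°.
H = 40 + 0.94 × (-77) = -32.38 → -32 → -32 mod 360 = 328°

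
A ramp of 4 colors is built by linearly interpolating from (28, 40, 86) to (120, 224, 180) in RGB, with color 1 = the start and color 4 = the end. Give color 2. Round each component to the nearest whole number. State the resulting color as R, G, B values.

(59, 101, 117)

With 4 swatches and endpoints inclusive, swatch 2 sits at t = (2 − 1)/(4 − 1) = 1/3 ≈ 0.3333.
R = 28 + 0.3333 × (120 − 28) = 58.664 → 59
G = 40 + 0.3333 × (224 − 40) = 101.327 → 101
B = 86 + 0.3333 × (180 − 86) = 117.33 → 117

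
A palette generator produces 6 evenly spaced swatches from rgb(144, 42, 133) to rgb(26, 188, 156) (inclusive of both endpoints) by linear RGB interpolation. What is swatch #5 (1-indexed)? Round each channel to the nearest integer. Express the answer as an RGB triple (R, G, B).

With 6 swatches and endpoints inclusive, swatch 5 sits at t = (5 − 1)/(6 − 1) = 4/5 ≈ 0.8.
R = 144 + 0.8 × (26 − 144) = 49.6 → 50
G = 42 + 0.8 × (188 − 42) = 158.8 → 159
B = 133 + 0.8 × (156 − 133) = 151.4 → 151

(50, 159, 151)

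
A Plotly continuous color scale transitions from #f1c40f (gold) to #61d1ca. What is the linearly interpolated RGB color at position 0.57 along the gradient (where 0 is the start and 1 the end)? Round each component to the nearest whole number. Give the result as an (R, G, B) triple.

#f1c40f → (241, 196, 15); #61d1ca → (97, 209, 202).
R = 241 + 0.57 × (97 − 241) = 241 + 0.57 × -144 = 158.92 → 159
G = 196 + 0.57 × (209 − 196) = 196 + 0.57 × 13 = 203.41 → 203
B = 15 + 0.57 × (202 − 15) = 15 + 0.57 × 187 = 121.59 → 122

(159, 203, 122)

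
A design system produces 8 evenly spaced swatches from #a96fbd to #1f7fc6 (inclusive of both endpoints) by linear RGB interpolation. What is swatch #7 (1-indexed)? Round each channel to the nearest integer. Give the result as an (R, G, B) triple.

With 8 swatches and endpoints inclusive, swatch 7 sits at t = (7 − 1)/(8 − 1) = 6/7 ≈ 0.8571.
#a96fbd → (169, 111, 189); #1f7fc6 → (31, 127, 198).
R = 169 + 0.8571 × (31 − 169) = 50.72 → 51
G = 111 + 0.8571 × (127 − 111) = 124.714 → 125
B = 189 + 0.8571 × (198 − 189) = 196.714 → 197

(51, 125, 197)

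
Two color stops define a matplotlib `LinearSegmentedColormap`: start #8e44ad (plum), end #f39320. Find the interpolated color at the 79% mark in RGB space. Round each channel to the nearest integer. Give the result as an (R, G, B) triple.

#8e44ad → (142, 68, 173); #f39320 → (243, 147, 32).
79% corresponds to t = 0.79.
R = 142 + 0.79 × (243 − 142) = 142 + 0.79 × 101 = 221.79 → 222
G = 68 + 0.79 × (147 − 68) = 68 + 0.79 × 79 = 130.41 → 130
B = 173 + 0.79 × (32 − 173) = 173 + 0.79 × -141 = 61.61 → 62
So the blended color is (222, 130, 62), about #de823e.

(222, 130, 62)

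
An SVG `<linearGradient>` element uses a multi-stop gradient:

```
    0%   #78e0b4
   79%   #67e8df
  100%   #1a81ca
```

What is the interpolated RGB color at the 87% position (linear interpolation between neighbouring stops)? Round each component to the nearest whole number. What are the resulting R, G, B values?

(74, 193, 215)

87% lies between the 79% and 100% stops, so the local fraction is t = (87 − 79)/(100 − 79) = 8/21 ≈ 0.381.
#67e8df → (103, 232, 223); #1a81ca → (26, 129, 202).
R = 103 + 0.381 × (26 − 103) = 73.663 → 74
G = 232 + 0.381 × (129 − 232) = 192.757 → 193
B = 223 + 0.381 × (202 − 223) = 214.999 → 215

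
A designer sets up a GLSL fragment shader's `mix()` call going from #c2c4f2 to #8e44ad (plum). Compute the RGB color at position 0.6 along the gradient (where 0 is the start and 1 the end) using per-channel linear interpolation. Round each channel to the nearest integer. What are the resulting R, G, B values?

(163, 119, 201)

#c2c4f2 → (194, 196, 242); #8e44ad → (142, 68, 173).
R = 194 + 0.6 × (142 − 194) = 194 + 0.6 × -52 = 162.8 → 163
G = 196 + 0.6 × (68 − 196) = 196 + 0.6 × -128 = 119.2 → 119
B = 242 + 0.6 × (173 − 242) = 242 + 0.6 × -69 = 200.6 → 201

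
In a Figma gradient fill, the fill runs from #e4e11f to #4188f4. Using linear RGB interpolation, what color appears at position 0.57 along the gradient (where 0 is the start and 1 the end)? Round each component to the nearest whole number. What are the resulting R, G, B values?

(135, 174, 152)

#e4e11f → (228, 225, 31); #4188f4 → (65, 136, 244).
R = 228 + 0.57 × (65 − 228) = 228 + 0.57 × -163 = 135.09 → 135
G = 225 + 0.57 × (136 − 225) = 225 + 0.57 × -89 = 174.27 → 174
B = 31 + 0.57 × (244 − 31) = 31 + 0.57 × 213 = 152.41 → 152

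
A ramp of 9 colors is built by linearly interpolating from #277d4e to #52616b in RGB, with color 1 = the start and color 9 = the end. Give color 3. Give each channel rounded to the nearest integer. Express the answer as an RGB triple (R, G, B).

(50, 118, 85)

With 9 swatches and endpoints inclusive, swatch 3 sits at t = (3 − 1)/(9 − 1) = 2/8 ≈ 0.25.
#277d4e → (39, 125, 78); #52616b → (82, 97, 107).
R = 39 + 0.25 × (82 − 39) = 49.75 → 50
G = 125 + 0.25 × (97 − 125) = 118 → 118
B = 78 + 0.25 × (107 − 78) = 85.25 → 85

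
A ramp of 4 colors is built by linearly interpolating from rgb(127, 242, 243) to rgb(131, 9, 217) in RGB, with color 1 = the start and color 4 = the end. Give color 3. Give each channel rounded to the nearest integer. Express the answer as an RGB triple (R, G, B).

(130, 87, 226)

With 4 swatches and endpoints inclusive, swatch 3 sits at t = (3 − 1)/(4 − 1) = 2/3 ≈ 0.6667.
R = 127 + 0.6667 × (131 − 127) = 129.667 → 130
G = 242 + 0.6667 × (9 − 242) = 86.659 → 87
B = 243 + 0.6667 × (217 − 243) = 225.666 → 226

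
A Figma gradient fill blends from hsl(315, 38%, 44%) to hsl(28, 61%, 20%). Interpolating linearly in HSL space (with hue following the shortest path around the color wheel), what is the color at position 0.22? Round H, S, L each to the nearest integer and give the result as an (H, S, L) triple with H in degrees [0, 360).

Hue: 28 − 315 = -287°, but |-287| > 180 so the shorter arc goes the other way: Δh = -287 + 360 = 73°.
H = 315 + 0.22 × (73) = 331.06 → 331°
S = 38 + 0.22 × (61 − 38) = 43.06 → 43%
L = 44 + 0.22 × (20 − 44) = 38.72 → 39%

(331, 43, 39)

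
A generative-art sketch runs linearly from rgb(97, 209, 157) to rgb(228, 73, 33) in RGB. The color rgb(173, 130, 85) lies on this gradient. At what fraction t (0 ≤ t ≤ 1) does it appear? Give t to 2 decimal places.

Invert the lerp on the G channel (largest span, 136): t = (130 − 209) / (73 − 209) = -79/-136 = 0.58088.
Check on R: (173 − 97)/(228 − 97) = 0.5802 ✓

0.58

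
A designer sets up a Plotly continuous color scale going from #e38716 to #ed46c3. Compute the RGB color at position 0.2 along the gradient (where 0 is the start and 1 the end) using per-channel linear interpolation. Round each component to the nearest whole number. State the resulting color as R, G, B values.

#e38716 → (227, 135, 22); #ed46c3 → (237, 70, 195).
R = 227 + 0.2 × (237 − 227) = 227 + 0.2 × 10 = 229 → 229
G = 135 + 0.2 × (70 − 135) = 135 + 0.2 × -65 = 122 → 122
B = 22 + 0.2 × (195 − 22) = 22 + 0.2 × 173 = 56.6 → 57

(229, 122, 57)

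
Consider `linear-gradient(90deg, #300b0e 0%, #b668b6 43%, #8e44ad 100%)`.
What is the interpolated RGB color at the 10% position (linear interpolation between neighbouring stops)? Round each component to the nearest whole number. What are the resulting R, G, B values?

(79, 33, 53)

10% lies between the 0% and 43% stops, so the local fraction is t = (10 − 0)/(43 − 0) = 10/43 ≈ 0.2326.
#300b0e → (48, 11, 14); #b668b6 → (182, 104, 182).
R = 48 + 0.2326 × (182 − 48) = 79.168 → 79
G = 11 + 0.2326 × (104 − 11) = 32.632 → 33
B = 14 + 0.2326 × (182 − 14) = 53.077 → 53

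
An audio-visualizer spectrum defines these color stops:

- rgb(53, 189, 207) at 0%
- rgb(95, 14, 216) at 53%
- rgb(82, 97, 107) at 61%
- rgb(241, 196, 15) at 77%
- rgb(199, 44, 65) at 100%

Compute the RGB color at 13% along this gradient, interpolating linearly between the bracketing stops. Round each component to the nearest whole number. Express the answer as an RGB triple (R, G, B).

(63, 146, 209)

13% lies between the 0% and 53% stops, so the local fraction is t = (13 − 0)/(53 − 0) = 13/53 ≈ 0.2453.
R = 53 + 0.2453 × (95 − 53) = 63.303 → 63
G = 189 + 0.2453 × (14 − 189) = 146.072 → 146
B = 207 + 0.2453 × (216 − 207) = 209.208 → 209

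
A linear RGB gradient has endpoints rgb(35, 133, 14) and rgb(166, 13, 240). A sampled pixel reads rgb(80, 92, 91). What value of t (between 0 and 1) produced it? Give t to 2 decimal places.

0.34

Invert the lerp on the B channel (largest span, 226): t = (91 − 14) / (240 − 14) = 77/226 = 0.34071.
Check on R: (80 − 35)/(166 − 35) = 0.3435 ✓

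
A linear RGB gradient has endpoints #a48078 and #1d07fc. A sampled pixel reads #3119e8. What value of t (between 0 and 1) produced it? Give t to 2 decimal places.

Invert the lerp on the R channel (largest span, 135): t = (49 − 164) / (29 − 164) = -115/-135 = 0.85185.
Check on G: (25 − 128)/(7 − 128) = 0.8512 ✓

0.85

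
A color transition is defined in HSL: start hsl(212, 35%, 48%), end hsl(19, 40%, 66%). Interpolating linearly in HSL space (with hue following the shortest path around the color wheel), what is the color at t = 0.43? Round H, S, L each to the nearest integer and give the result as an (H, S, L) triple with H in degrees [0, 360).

Hue: 19 − 212 = -193°, but |-193| > 180 so the shorter arc goes the other way: Δh = -193 + 360 = 167°.
H = 212 + 0.43 × (167) = 283.81 → 284°
S = 35 + 0.43 × (40 − 35) = 37.15 → 37%
L = 48 + 0.43 × (66 − 48) = 55.74 → 56%

(284, 37, 56)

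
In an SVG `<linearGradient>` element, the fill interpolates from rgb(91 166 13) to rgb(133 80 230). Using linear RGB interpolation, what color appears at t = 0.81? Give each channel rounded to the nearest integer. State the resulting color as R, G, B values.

R = 91 + 0.81 × (133 − 91) = 91 + 0.81 × 42 = 125.02 → 125
G = 166 + 0.81 × (80 − 166) = 166 + 0.81 × -86 = 96.34 → 96
B = 13 + 0.81 × (230 − 13) = 13 + 0.81 × 217 = 188.77 → 189

(125, 96, 189)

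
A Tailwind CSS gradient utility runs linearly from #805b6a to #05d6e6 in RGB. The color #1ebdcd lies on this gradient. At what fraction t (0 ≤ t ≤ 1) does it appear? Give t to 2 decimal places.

Invert the lerp on the B channel (largest span, 124): t = (205 − 106) / (230 − 106) = 99/124 = 0.79839.
Check on R: (30 − 128)/(5 − 128) = 0.7967 ✓

0.80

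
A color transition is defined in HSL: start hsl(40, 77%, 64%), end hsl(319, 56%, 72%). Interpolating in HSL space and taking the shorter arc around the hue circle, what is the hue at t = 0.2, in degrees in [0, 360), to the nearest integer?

24

Hue: 319 − 40 = 279°, but |279| > 180 so the shorter arc goes the other way: Δh = 279 − 360 = -81°.
H = 40 + 0.2 × (-81) = 23.8 → 24°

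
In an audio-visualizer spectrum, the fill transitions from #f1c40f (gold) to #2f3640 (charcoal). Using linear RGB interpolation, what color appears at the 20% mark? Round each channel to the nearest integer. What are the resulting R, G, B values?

#f1c40f → (241, 196, 15); #2f3640 → (47, 54, 64).
20% corresponds to t = 0.2.
R = 241 + 0.2 × (47 − 241) = 241 + 0.2 × -194 = 202.2 → 202
G = 196 + 0.2 × (54 − 196) = 196 + 0.2 × -142 = 167.6 → 168
B = 15 + 0.2 × (64 − 15) = 15 + 0.2 × 49 = 24.8 → 25

(202, 168, 25)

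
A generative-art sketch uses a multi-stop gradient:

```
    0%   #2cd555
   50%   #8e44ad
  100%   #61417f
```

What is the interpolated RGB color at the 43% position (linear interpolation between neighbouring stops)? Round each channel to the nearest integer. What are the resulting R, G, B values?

43% lies between the 0% and 50% stops, so the local fraction is t = (43 − 0)/(50 − 0) = 43/50 ≈ 0.86.
#2cd555 → (44, 213, 85); #8e44ad → (142, 68, 173).
R = 44 + 0.86 × (142 − 44) = 128.28 → 128
G = 213 + 0.86 × (68 − 213) = 88.3 → 88
B = 85 + 0.86 × (173 − 85) = 160.68 → 161

(128, 88, 161)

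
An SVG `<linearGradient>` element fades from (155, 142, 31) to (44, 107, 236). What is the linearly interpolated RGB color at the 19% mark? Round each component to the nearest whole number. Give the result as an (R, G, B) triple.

19% corresponds to t = 0.19.
R = 155 + 0.19 × (44 − 155) = 155 + 0.19 × -111 = 133.91 → 134
G = 142 + 0.19 × (107 − 142) = 142 + 0.19 × -35 = 135.35 → 135
B = 31 + 0.19 × (236 − 31) = 31 + 0.19 × 205 = 69.95 → 70

(134, 135, 70)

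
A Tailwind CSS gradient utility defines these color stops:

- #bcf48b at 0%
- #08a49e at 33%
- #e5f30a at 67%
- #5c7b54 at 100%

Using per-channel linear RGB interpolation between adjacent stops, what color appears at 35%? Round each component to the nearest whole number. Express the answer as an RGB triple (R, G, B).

35% lies between the 33% and 67% stops, so the local fraction is t = (35 − 33)/(67 − 33) = 2/34 ≈ 0.0588.
#08a49e → (8, 164, 158); #e5f30a → (229, 243, 10).
R = 8 + 0.0588 × (229 − 8) = 20.995 → 21
G = 164 + 0.0588 × (243 − 164) = 168.645 → 169
B = 158 + 0.0588 × (10 − 158) = 149.298 → 149

(21, 169, 149)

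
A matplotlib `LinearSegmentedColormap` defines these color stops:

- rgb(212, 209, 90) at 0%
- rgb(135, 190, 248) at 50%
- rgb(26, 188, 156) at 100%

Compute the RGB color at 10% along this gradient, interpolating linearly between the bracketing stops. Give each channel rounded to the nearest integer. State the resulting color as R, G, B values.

(197, 205, 122)

10% lies between the 0% and 50% stops, so the local fraction is t = (10 − 0)/(50 − 0) = 10/50 ≈ 0.2.
R = 212 + 0.2 × (135 − 212) = 196.6 → 197
G = 209 + 0.2 × (190 − 209) = 205.2 → 205
B = 90 + 0.2 × (248 − 90) = 121.6 → 122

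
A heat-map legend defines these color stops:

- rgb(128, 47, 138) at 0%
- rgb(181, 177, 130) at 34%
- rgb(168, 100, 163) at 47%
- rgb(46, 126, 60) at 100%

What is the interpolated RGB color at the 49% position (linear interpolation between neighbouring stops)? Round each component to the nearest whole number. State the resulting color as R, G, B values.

(163, 101, 159)

49% lies between the 47% and 100% stops, so the local fraction is t = (49 − 47)/(100 − 47) = 2/53 ≈ 0.0377.
R = 168 + 0.0377 × (46 − 168) = 163.401 → 163
G = 100 + 0.0377 × (126 − 100) = 100.98 → 101
B = 163 + 0.0377 × (60 − 163) = 159.117 → 159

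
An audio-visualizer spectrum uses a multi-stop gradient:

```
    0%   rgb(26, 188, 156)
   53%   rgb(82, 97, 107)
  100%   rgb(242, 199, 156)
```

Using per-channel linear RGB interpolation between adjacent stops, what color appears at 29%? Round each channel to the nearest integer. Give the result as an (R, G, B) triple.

29% lies between the 0% and 53% stops, so the local fraction is t = (29 − 0)/(53 − 0) = 29/53 ≈ 0.5472.
R = 26 + 0.5472 × (82 − 26) = 56.643 → 57
G = 188 + 0.5472 × (97 − 188) = 138.205 → 138
B = 156 + 0.5472 × (107 − 156) = 129.187 → 129

(57, 138, 129)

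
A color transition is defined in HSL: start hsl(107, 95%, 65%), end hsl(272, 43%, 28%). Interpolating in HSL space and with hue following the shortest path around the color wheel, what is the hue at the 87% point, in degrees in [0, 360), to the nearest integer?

Hue arc: Δh = 272 − 107 = 165° (|Δh| ≤ 180, already the shorter path).
H = 107 + 0.87 × (165) = 250.55 → 251°

251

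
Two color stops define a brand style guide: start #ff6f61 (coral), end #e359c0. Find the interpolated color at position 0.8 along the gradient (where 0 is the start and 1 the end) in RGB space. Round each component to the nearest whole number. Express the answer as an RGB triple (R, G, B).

#ff6f61 → (255, 111, 97); #e359c0 → (227, 89, 192).
R = 255 + 0.8 × (227 − 255) = 255 + 0.8 × -28 = 232.6 → 233
G = 111 + 0.8 × (89 − 111) = 111 + 0.8 × -22 = 93.4 → 93
B = 97 + 0.8 × (192 − 97) = 97 + 0.8 × 95 = 173 → 173
So the blended color is (233, 93, 173), about #e95dad.

(233, 93, 173)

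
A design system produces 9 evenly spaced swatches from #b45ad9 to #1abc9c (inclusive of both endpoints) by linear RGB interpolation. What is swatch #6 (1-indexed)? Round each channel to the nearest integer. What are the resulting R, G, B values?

(84, 151, 179)

With 9 swatches and endpoints inclusive, swatch 6 sits at t = (6 − 1)/(9 − 1) = 5/8 ≈ 0.625.
#b45ad9 → (180, 90, 217); #1abc9c → (26, 188, 156).
R = 180 + 0.625 × (26 − 180) = 83.75 → 84
G = 90 + 0.625 × (188 − 90) = 151.25 → 151
B = 217 + 0.625 × (156 − 217) = 178.875 → 179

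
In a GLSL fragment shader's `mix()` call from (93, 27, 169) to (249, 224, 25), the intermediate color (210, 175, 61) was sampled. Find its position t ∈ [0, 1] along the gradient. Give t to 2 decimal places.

Invert the lerp on the G channel (largest span, 197): t = (175 − 27) / (224 − 27) = 148/197 = 0.75127.
Check on R: (210 − 93)/(249 − 93) = 0.75 ✓

0.75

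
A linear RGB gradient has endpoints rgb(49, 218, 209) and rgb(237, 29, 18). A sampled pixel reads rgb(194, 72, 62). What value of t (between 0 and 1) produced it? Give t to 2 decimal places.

Invert the lerp on the B channel (largest span, 191): t = (62 − 209) / (18 − 209) = -147/-191 = 0.76963.
Check on R: (194 − 49)/(237 − 49) = 0.7713 ✓

0.77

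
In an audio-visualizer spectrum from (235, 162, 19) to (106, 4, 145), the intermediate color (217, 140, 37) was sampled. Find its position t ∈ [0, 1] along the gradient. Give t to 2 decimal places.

0.14

Invert the lerp on the G channel (largest span, 158): t = (140 − 162) / (4 − 162) = -22/-158 = 0.13924.
Check on R: (217 − 235)/(106 − 235) = 0.1395 ✓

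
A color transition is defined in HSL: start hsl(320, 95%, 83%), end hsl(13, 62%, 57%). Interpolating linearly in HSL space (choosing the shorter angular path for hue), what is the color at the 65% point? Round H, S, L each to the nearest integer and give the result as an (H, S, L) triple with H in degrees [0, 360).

(354, 74, 66)

Hue: 13 − 320 = -307°, but |-307| > 180 so the shorter arc goes the other way: Δh = -307 + 360 = 53°.
H = 320 + 0.65 × (53) = 354.45 → 354°
S = 95 + 0.65 × (62 − 95) = 73.55 → 74%
L = 83 + 0.65 × (57 − 83) = 66.1 → 66%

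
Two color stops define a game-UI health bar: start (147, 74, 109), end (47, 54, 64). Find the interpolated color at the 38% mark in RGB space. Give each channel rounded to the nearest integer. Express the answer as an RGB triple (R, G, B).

38% corresponds to t = 0.38.
R = 147 + 0.38 × (47 − 147) = 147 + 0.38 × -100 = 109 → 109
G = 74 + 0.38 × (54 − 74) = 74 + 0.38 × -20 = 66.4 → 66
B = 109 + 0.38 × (64 − 109) = 109 + 0.38 × -45 = 91.9 → 92

(109, 66, 92)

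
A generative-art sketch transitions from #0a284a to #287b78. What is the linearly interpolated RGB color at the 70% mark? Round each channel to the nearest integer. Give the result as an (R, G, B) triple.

#0a284a → (10, 40, 74); #287b78 → (40, 123, 120).
70% corresponds to t = 0.7.
R = 10 + 0.7 × (40 − 10) = 10 + 0.7 × 30 = 31 → 31
G = 40 + 0.7 × (123 − 40) = 40 + 0.7 × 83 = 98.1 → 98
B = 74 + 0.7 × (120 − 74) = 74 + 0.7 × 46 = 106.2 → 106

(31, 98, 106)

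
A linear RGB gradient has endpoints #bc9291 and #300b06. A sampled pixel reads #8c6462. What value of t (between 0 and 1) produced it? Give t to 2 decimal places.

0.34

Invert the lerp on the R channel (largest span, 140): t = (140 − 188) / (48 − 188) = -48/-140 = 0.34286.
Check on G: (100 − 146)/(11 − 146) = 0.3407 ✓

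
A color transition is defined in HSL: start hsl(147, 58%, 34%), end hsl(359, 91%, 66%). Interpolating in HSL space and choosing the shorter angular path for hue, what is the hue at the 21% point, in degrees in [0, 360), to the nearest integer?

116

Hue: 359 − 147 = 212°, but |212| > 180 so the shorter arc goes the other way: Δh = 212 − 360 = -148°.
H = 147 + 0.21 × (-148) = 115.92 → 116°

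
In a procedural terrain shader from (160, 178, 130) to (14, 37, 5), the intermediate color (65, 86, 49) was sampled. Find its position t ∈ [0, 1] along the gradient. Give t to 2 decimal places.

Invert the lerp on the R channel (largest span, 146): t = (65 − 160) / (14 − 160) = -95/-146 = 0.65068.
Check on G: (86 − 178)/(37 − 178) = 0.6525 ✓

0.65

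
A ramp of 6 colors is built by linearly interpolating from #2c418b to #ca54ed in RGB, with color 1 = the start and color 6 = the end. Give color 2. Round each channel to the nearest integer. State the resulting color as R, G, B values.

(76, 69, 159)

With 6 swatches and endpoints inclusive, swatch 2 sits at t = (2 − 1)/(6 − 1) = 1/5 ≈ 0.2.
#2c418b → (44, 65, 139); #ca54ed → (202, 84, 237).
R = 44 + 0.2 × (202 − 44) = 75.6 → 76
G = 65 + 0.2 × (84 − 65) = 68.8 → 69
B = 139 + 0.2 × (237 − 139) = 158.6 → 159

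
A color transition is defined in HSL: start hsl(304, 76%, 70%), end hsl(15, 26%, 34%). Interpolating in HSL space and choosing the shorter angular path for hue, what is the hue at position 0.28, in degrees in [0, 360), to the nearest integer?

324

Hue: 15 − 304 = -289°, but |-289| > 180 so the shorter arc goes the other way: Δh = -289 + 360 = 71°.
H = 304 + 0.28 × (71) = 323.88 → 324°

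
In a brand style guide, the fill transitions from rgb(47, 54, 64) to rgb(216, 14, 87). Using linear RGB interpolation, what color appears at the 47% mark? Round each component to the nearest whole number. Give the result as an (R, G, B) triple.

(126, 35, 75)

47% corresponds to t = 0.47.
R = 47 + 0.47 × (216 − 47) = 47 + 0.47 × 169 = 126.43 → 126
G = 54 + 0.47 × (14 − 54) = 54 + 0.47 × -40 = 35.2 → 35
B = 64 + 0.47 × (87 − 64) = 64 + 0.47 × 23 = 74.81 → 75
So the blended color is (126, 35, 75), about #7e234b.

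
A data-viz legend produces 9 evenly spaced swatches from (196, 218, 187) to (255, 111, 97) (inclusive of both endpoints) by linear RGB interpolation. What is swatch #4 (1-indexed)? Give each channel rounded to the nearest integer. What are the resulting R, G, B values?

With 9 swatches and endpoints inclusive, swatch 4 sits at t = (4 − 1)/(9 − 1) = 3/8 ≈ 0.375.
R = 196 + 0.375 × (255 − 196) = 218.125 → 218
G = 218 + 0.375 × (111 − 218) = 177.875 → 178
B = 187 + 0.375 × (97 − 187) = 153.25 → 153

(218, 178, 153)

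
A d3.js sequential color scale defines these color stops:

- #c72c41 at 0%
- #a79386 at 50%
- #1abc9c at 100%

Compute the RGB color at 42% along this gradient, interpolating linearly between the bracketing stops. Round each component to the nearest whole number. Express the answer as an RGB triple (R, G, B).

42% lies between the 0% and 50% stops, so the local fraction is t = (42 − 0)/(50 − 0) = 42/50 ≈ 0.84.
#c72c41 → (199, 44, 65); #a79386 → (167, 147, 134).
R = 199 + 0.84 × (167 − 199) = 172.12 → 172
G = 44 + 0.84 × (147 − 44) = 130.52 → 131
B = 65 + 0.84 × (134 − 65) = 122.96 → 123

(172, 131, 123)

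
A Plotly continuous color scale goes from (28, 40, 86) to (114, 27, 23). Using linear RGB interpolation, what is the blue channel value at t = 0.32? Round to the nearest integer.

66

B = 86 + 0.32 × (23 − 86) = 65.84 → 66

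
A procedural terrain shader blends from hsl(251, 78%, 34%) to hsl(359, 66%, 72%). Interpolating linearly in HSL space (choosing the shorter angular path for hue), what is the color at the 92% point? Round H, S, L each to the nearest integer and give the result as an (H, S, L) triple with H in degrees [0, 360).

Hue arc: Δh = 359 − 251 = 108° (|Δh| ≤ 180, already the shorter path).
H = 251 + 0.92 × (108) = 350.36 → 350°
S = 78 + 0.92 × (66 − 78) = 66.96 → 67%
L = 34 + 0.92 × (72 − 34) = 68.96 → 69%

(350, 67, 69)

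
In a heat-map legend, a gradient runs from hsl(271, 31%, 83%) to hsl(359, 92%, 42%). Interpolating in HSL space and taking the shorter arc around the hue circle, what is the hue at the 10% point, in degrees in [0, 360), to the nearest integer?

280

Hue arc: Δh = 359 − 271 = 88° (|Δh| ≤ 180, already the shorter path).
H = 271 + 0.1 × (88) = 279.8 → 280°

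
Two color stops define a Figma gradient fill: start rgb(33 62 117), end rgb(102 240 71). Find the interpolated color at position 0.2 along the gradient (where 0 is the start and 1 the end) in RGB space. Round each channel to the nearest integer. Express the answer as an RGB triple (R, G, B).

R = 33 + 0.2 × (102 − 33) = 33 + 0.2 × 69 = 46.8 → 47
G = 62 + 0.2 × (240 − 62) = 62 + 0.2 × 178 = 97.6 → 98
B = 117 + 0.2 × (71 − 117) = 117 + 0.2 × -46 = 107.8 → 108

(47, 98, 108)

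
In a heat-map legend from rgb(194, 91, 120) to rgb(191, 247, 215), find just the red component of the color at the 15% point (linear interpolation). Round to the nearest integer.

R = 194 + 0.15 × (191 − 194) = 193.55 → 194

194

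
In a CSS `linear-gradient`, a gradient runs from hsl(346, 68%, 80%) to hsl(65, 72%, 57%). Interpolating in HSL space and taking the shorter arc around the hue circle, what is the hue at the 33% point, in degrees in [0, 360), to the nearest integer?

12

Hue: 65 − 346 = -281°, but |-281| > 180 so the shorter arc goes the other way: Δh = -281 + 360 = 79°.
H = 346 + 0.33 × (79) = 372.07 → 372 → 372 mod 360 = 12°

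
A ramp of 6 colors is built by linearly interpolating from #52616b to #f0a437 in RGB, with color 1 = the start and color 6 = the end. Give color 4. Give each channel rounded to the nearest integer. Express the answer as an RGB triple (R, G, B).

With 6 swatches and endpoints inclusive, swatch 4 sits at t = (4 − 1)/(6 − 1) = 3/5 ≈ 0.6.
#52616b → (82, 97, 107); #f0a437 → (240, 164, 55).
R = 82 + 0.6 × (240 − 82) = 176.8 → 177
G = 97 + 0.6 × (164 − 97) = 137.2 → 137
B = 107 + 0.6 × (55 − 107) = 75.8 → 76

(177, 137, 76)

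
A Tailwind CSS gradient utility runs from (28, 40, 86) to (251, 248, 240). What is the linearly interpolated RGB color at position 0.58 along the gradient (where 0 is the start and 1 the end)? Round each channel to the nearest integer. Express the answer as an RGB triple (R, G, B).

(157, 161, 175)

R = 28 + 0.58 × (251 − 28) = 28 + 0.58 × 223 = 157.34 → 157
G = 40 + 0.58 × (248 − 40) = 40 + 0.58 × 208 = 160.64 → 161
B = 86 + 0.58 × (240 − 86) = 86 + 0.58 × 154 = 175.32 → 175
So the blended color is (157, 161, 175), about #9da1af.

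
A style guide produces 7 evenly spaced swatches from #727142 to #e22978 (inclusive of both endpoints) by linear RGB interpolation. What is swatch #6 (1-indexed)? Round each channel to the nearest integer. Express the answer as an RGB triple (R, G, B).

With 7 swatches and endpoints inclusive, swatch 6 sits at t = (6 − 1)/(7 − 1) = 5/6 ≈ 0.8333.
#727142 → (114, 113, 66); #e22978 → (226, 41, 120).
R = 114 + 0.8333 × (226 − 114) = 207.33 → 207
G = 113 + 0.8333 × (41 − 113) = 53.002 → 53
B = 66 + 0.8333 × (120 − 66) = 110.998 → 111

(207, 53, 111)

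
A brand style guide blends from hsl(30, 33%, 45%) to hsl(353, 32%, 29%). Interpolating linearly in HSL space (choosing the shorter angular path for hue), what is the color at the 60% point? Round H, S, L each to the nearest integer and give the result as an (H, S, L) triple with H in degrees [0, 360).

(8, 32, 35)

Hue: 353 − 30 = 323°, but |323| > 180 so the shorter arc goes the other way: Δh = 323 − 360 = -37°.
H = 30 + 0.6 × (-37) = 7.8 → 8°
S = 33 + 0.6 × (32 − 33) = 32.4 → 32%
L = 45 + 0.6 × (29 − 45) = 35.4 → 35%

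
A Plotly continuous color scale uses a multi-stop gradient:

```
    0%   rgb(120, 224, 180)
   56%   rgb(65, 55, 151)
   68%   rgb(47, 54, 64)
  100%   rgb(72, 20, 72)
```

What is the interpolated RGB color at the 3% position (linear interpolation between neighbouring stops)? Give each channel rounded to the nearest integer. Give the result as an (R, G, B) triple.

(117, 215, 178)

3% lies between the 0% and 56% stops, so the local fraction is t = (3 − 0)/(56 − 0) = 3/56 ≈ 0.0536.
R = 120 + 0.0536 × (65 − 120) = 117.052 → 117
G = 224 + 0.0536 × (55 − 224) = 214.942 → 215
B = 180 + 0.0536 × (151 − 180) = 178.446 → 178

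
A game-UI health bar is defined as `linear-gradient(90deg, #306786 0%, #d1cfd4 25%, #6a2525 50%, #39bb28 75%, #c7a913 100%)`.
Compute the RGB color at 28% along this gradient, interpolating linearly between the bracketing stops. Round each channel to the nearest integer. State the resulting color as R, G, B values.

28% lies between the 25% and 50% stops, so the local fraction is t = (28 − 25)/(50 − 25) = 3/25 ≈ 0.12.
#d1cfd4 → (209, 207, 212); #6a2525 → (106, 37, 37).
R = 209 + 0.12 × (106 − 209) = 196.64 → 197
G = 207 + 0.12 × (37 − 207) = 186.6 → 187
B = 212 + 0.12 × (37 − 212) = 191 → 191

(197, 187, 191)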